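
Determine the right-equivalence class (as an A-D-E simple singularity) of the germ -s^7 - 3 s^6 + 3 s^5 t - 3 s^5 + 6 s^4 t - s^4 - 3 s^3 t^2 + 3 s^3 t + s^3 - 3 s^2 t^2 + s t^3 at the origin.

The Hessian of f at 0 is [[0, 0], [0, 0]] with rank 0, so corank 2. A Groebner basis of the Jacobian ideal J(f) in C{s,t} is {3*s^2 + t^4 + t^3, s^3, s^2*t - s^2 - t^3/3, -2*s^2 + s*t^2 - 2*t^3/3}; counting standard monomials gives mu = 7. Corank 2; j^3 = s^3 is a perfect cube, so E-series; the 4-jet and mu = 7 give E_7.

E7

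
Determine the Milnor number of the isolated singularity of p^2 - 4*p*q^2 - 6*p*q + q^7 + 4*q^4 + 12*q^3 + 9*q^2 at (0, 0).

6

The Hessian of f at 0 has rank 1. Corank 1: A-series; mu = 6 gives A_6.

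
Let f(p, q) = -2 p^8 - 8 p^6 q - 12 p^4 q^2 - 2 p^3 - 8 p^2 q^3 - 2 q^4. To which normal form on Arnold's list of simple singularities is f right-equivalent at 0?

E_{6}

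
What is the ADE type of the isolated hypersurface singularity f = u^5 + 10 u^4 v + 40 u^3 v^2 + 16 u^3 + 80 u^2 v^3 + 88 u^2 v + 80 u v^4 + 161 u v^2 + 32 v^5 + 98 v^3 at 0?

The Hessian of f at 0 has rank 0. Corank 2; j^3 = (u + 2*v)*(4*u + 7*v)^2 has shape L^2 M (L != M), so D-series; mu = 6 gives D_6.

D6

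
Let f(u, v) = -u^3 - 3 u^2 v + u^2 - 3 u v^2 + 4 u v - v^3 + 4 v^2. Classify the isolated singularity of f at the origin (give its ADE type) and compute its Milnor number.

The Hessian of f at 0 has rank 1. Corank 1: A-series; mu = 2 gives A_2.

Type A_{2}, Milnor number mu = 2.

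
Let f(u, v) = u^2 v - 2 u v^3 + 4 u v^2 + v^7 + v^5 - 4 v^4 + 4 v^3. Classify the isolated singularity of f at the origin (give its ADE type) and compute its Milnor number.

Type D8, Milnor number mu = 8.

The Hessian of f at 0 is [[0, 0], [0, 0]] with rank 0, so corank 2. A Groebner basis of the Jacobian ideal J(f) in C{u,v} is {u^2*v^2 + 4*u^2*v + u^2/7 + 83*u*v^2/7 + 58*u*v/7 + 16*v^2, u^3 + 6*u^2*v + u^2/7 + 83*u*v^2/7 + 58*u*v/7 + 16*v^2, -u*v + v^3 - 2*v^2}; counting standard monomials gives mu = 8. Corank 2; j^3 = v*(u + 2*v)^2 has shape L^2 M (L != M), so D-series; mu = 8 gives D_8.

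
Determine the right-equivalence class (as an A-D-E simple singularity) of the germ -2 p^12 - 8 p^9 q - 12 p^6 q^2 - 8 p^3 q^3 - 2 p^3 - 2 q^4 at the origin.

E6

The Hessian of f at 0 is [[0, 0], [0, 0]] with rank 0, so corank 2. A Groebner basis of the Jacobian ideal J(f) in C{p,q} is {q^3, p^2}; counting standard monomials gives mu = 6. Corank 2; j^3 = -2*p^3 is a perfect cube, so E-series; the 4-jet and mu = 6 give E_6.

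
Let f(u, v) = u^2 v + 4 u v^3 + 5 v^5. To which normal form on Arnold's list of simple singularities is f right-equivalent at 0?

D_6

The Hessian of f at 0 has rank 0. Corank 2; j^3 = u^2*v has shape L^2 M (L != M), so D-series; mu = 6 gives D_6.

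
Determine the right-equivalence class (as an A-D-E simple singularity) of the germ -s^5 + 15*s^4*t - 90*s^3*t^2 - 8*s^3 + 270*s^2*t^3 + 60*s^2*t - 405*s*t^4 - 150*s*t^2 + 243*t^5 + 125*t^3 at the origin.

The Hessian of f at 0 is [[0, 0], [0, 0]] with rank 0, so corank 2. A Groebner basis of the Jacobian ideal J(f) in C{s,t} is {t^5, s*t^3 - 21*t^4/8, s^2 - 5*s*t + 25*t^2/4}; counting standard monomials gives mu = 8. Corank 2; j^3 = -(2*s - 5*t)^3 is a perfect cube, so E-series; the 5-jet and mu = 8 give E_8.

E_{8}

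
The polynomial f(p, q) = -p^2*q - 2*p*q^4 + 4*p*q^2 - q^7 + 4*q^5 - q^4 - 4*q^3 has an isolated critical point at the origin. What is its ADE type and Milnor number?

Type D_5, Milnor number mu = 5.

The Hessian of f at 0 has rank 0. Corank 2; j^3 = -q*(p - 2*q)^2 has shape L^2 M (L != M), so D-series; mu = 5 gives D_5.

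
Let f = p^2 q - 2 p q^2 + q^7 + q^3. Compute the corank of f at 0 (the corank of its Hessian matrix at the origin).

2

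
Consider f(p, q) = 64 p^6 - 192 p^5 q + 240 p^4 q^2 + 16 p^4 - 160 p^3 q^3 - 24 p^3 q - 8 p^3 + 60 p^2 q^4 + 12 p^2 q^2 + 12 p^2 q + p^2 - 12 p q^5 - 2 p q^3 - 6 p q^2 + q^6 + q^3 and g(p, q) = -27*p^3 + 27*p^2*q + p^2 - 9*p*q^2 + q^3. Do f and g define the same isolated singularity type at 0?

The Hessian of f at 0 is [[2, 0], [0, 0]] with rank 1, so corank 1. A Groebner basis of the Jacobian ideal J(f) in C{p,q} is {q^2, p}; counting standard monomials gives mu = 2. Corank 1: A-series; mu = 2 gives A_2. The Hessian of g at 0 is [[2, 0], [0, 0]] with rank 1, so corank 1. A Groebner basis of the Jacobian ideal J(g) in C{p,q} is {q^2, p}; counting standard monomials gives mu = 2. Corank 1: A-series; mu = 2 gives A_2. Both have type A_2, hence right-equivalent.

Yes.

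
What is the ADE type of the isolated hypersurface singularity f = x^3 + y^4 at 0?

The Hessian of f at 0 has rank 0. Corank 2; j^3 = x^3 is a perfect cube, so E-series; the 4-jet and mu = 6 give E_6.

E6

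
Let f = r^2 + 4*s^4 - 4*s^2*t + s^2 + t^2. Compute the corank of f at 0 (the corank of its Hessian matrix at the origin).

0

Hessian at 0 has rank 3.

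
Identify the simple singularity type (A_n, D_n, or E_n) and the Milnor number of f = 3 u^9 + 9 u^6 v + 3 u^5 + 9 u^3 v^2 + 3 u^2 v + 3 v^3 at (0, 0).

Type D_4, Milnor number mu = 4.

The Hessian of f at 0 has rank 0. Corank 2; j^3 = 3*v*(u^2 + v^2) splits into three distinct lines over C (the quadratic factor has nonzero discriminant), so D_4.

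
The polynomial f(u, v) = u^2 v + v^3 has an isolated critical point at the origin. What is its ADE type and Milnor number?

Type D_{4}, Milnor number mu = 4.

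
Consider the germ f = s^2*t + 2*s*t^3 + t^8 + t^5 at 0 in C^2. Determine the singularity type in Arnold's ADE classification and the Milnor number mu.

The Hessian of f at 0 is [[0, 0], [0, 0]] with rank 0, so corank 2. A Groebner basis of the Jacobian ideal J(f) in C{s,t} is {s^4, s^3*t - s^2/8 - s*t^2/8, s^3 + s^2*t^2, s*t + t^3}; counting standard monomials gives mu = 9. Corank 2; j^3 = s^2*t has shape L^2 M (L != M), so D-series; mu = 9 gives D_9.

Type D9, Milnor number mu = 9.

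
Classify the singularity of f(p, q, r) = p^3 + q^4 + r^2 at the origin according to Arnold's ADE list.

The Hessian of f at 0 is [[0, 0, 0], [0, 0, 0], [0, 0, 2]] with rank 1, so corank 2. A Groebner basis of the Jacobian ideal J(f) in C{p,q,r} is {q^3, p^2, r}; counting standard monomials gives mu = 6. Corank 2; j^3 = p^3 is a perfect cube, so E-series; the 4-jet and mu = 6 give E_6.

E_6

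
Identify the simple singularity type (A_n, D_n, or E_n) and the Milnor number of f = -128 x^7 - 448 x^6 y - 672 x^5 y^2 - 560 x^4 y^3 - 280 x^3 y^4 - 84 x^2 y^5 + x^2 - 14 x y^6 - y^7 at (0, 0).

Type A_6, Milnor number mu = 6.

The Hessian of f at 0 is [[2, 0], [0, 0]] with rank 1, so corank 1. A Groebner basis of the Jacobian ideal J(f) in C{x,y} is {y^6, x}; counting standard monomials gives mu = 6. Corank 1: A-series; mu = 6 gives A_6.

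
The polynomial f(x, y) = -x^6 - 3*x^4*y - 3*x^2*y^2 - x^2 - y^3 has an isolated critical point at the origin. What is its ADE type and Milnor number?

Type A_2, Milnor number mu = 2.

The Hessian of f at 0 is [[-2, 0], [0, 0]] with rank 1, so corank 1. A Groebner basis of the Jacobian ideal J(f) in C{x,y} is {y^2, x}; counting standard monomials gives mu = 2. Corank 1: A-series; mu = 2 gives A_2.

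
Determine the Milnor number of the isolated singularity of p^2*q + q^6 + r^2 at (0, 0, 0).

7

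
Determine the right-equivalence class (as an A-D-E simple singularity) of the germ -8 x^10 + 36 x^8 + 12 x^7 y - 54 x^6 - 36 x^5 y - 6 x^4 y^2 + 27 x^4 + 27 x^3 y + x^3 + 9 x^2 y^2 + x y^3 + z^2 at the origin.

The Hessian of f at 0 has rank 1. Corank 2; j^3 = x^3 is a perfect cube, so E-series; the 4-jet and mu = 7 give E_7.

E_{7}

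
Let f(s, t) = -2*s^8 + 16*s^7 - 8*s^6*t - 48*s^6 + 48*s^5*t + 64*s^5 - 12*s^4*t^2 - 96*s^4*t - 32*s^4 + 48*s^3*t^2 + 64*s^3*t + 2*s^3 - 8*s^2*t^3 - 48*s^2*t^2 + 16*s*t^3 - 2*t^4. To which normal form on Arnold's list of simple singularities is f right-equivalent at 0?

E6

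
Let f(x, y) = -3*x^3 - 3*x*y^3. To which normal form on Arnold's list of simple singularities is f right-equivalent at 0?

The Hessian of f at 0 has rank 0. Corank 2; j^3 = -3*x^3 is a perfect cube, so E-series; the 4-jet and mu = 7 give E_7.

E7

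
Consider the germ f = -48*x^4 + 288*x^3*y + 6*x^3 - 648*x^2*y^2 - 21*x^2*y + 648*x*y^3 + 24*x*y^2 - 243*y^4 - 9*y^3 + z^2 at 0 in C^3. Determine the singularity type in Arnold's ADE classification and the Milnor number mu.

The Hessian of f at 0 has rank 1. Corank 2; j^3 = 3*(x - y)^2*(2*x - 3*y) has shape L^2 M (L != M), so D-series; mu = 5 gives D_5.

Type D_{5}, Milnor number mu = 5.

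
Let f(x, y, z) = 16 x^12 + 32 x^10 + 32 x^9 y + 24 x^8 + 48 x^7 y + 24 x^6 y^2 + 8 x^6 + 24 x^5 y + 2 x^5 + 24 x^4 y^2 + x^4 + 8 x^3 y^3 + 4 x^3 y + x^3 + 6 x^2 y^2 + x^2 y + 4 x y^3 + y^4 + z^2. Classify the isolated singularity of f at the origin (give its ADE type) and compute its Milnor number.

Type D5, Milnor number mu = 5.

The Hessian of f at 0 has rank 1. Corank 2; j^3 = x^2*(x + y) has shape L^2 M (L != M), so D-series; mu = 5 gives D_5.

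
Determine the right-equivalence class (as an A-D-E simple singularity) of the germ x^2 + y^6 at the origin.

A_5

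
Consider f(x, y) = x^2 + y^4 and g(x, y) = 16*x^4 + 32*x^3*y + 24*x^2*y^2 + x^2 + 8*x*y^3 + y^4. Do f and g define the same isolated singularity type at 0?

Yes.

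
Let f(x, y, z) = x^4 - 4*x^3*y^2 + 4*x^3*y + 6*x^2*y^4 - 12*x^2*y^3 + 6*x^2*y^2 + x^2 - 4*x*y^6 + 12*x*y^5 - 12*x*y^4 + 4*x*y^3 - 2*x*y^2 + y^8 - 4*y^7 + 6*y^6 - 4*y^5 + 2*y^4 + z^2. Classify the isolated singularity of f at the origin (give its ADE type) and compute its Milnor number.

The Hessian of f at 0 has rank 2. Corank 1: A-series; mu = 3 gives A_3.

Type A3, Milnor number mu = 3.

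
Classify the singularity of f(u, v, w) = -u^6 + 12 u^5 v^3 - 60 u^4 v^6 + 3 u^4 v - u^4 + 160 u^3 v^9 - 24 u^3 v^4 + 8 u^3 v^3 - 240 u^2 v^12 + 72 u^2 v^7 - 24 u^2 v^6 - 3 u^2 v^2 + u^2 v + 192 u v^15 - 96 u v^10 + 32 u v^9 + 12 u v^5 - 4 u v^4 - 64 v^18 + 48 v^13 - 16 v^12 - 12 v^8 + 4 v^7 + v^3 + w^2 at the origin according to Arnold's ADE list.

D_4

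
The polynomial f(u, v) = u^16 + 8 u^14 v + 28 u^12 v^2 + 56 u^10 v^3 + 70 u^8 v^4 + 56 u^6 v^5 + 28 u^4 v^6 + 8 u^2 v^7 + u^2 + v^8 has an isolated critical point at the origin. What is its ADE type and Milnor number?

Type A_{7}, Milnor number mu = 7.

The Hessian of f at 0 has rank 1. Corank 1: A-series; mu = 7 gives A_7.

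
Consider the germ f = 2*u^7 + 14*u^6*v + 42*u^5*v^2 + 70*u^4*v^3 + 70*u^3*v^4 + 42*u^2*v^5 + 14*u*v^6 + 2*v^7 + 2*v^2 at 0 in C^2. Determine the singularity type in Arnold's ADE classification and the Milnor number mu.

The Hessian of f at 0 has rank 1. Corank 1: A-series; mu = 6 gives A_6.

Type A_6, Milnor number mu = 6.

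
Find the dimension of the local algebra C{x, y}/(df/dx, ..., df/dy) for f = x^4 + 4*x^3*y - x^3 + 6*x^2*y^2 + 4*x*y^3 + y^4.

The Hessian of f at 0 has rank 0. Corank 2; j^3 = -x^3 is a perfect cube, so E-series; the 4-jet and mu = 6 give E_6.

6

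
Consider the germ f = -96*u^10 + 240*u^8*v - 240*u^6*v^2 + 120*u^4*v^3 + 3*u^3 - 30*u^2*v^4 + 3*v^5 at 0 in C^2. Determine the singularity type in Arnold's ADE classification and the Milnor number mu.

Type E8, Milnor number mu = 8.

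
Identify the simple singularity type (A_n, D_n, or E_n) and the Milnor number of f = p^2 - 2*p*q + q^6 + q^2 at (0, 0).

Type A_5, Milnor number mu = 5.

The Hessian of f at 0 is [[2, -2], [-2, 2]] with rank 1, so corank 1. A Groebner basis of the Jacobian ideal J(f) in C{p,q} is {q^5, p - q}; counting standard monomials gives mu = 5. Corank 1: A-series; mu = 5 gives A_5.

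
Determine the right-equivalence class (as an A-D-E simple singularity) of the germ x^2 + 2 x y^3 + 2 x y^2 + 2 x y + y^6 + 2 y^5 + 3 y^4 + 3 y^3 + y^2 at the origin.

A_2

The Hessian of f at 0 is [[2, 2], [2, 2]] with rank 1, so corank 1. A Groebner basis of the Jacobian ideal J(f) in C{x,y} is {y^2, x + y}; counting standard monomials gives mu = 2. Corank 1: A-series; mu = 2 gives A_2.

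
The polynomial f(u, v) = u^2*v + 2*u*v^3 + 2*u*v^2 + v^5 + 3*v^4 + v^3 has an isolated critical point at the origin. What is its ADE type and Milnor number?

Type D5, Milnor number mu = 5.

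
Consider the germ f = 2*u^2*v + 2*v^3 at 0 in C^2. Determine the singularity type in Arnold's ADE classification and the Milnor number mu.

The Hessian of f at 0 has rank 0. Corank 2; j^3 = 2*v*(u^2 + v^2) splits into three distinct lines over C (the quadratic factor has nonzero discriminant), so D_4.

Type D_{4}, Milnor number mu = 4.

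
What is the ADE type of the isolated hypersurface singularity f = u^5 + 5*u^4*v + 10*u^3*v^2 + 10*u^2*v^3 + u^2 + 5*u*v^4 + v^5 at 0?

A_4

The Hessian of f at 0 has rank 1. Corank 1: A-series; mu = 4 gives A_4.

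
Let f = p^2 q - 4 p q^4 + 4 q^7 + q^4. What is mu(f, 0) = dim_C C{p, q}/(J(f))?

5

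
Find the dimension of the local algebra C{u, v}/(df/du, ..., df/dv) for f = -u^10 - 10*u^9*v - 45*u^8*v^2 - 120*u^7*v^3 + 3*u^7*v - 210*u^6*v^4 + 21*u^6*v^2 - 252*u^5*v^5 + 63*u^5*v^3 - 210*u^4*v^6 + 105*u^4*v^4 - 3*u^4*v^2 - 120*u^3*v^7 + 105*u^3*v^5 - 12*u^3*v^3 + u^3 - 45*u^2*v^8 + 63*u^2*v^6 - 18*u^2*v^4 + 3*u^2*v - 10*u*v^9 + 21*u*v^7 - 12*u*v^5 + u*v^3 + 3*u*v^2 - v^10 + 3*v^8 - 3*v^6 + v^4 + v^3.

The Hessian of f at 0 has rank 0. Corank 2; j^3 = (u + v)^3 is a perfect cube, so E-series; the 4-jet and mu = 7 give E_7.

7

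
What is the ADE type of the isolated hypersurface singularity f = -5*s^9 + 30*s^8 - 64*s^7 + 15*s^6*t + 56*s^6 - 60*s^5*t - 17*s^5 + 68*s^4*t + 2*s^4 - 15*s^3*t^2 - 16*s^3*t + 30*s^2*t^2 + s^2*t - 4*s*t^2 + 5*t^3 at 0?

The Hessian of f at 0 is [[0, 0], [0, 0]] with rank 0, so corank 2. A Groebner basis of the Jacobian ideal J(f) in C{s,t} is {t^3, s^2 - t^2, s*t - 2*t^2}; counting standard monomials gives mu = 4. Corank 2; j^3 = t*(s^2 - 4*s*t + 5*t^2) splits into three distinct lines over C (the quadratic factor has nonzero discriminant), so D_4.

D_{4}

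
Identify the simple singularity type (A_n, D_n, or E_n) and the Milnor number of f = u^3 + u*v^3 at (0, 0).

Type E7, Milnor number mu = 7.

The Hessian of f at 0 has rank 0. Corank 2; j^3 = u^3 is a perfect cube, so E-series; the 4-jet and mu = 7 give E_7.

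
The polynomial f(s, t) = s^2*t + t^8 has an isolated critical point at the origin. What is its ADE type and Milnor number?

The Hessian of f at 0 has rank 0. Corank 2; j^3 = s^2*t has shape L^2 M (L != M), so D-series; mu = 9 gives D_9.

Type D_9, Milnor number mu = 9.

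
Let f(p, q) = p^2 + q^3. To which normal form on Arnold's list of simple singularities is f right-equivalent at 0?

The Hessian of f at 0 is [[2, 0], [0, 0]] with rank 1, so corank 1. A Groebner basis of the Jacobian ideal J(f) in C{p,q} is {q^2, p}; counting standard monomials gives mu = 2. Corank 1: A-series; mu = 2 gives A_2.

A2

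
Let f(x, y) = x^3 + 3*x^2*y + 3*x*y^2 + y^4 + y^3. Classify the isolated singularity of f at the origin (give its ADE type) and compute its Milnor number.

Type E6, Milnor number mu = 6.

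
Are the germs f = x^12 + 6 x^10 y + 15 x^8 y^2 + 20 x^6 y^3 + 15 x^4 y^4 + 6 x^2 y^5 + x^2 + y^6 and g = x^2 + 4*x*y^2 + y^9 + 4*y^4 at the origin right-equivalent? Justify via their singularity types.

No.

The Hessian of f at 0 has rank 1. Corank 1: A-series; mu = 5 gives A_5. The Hessian of g at 0 has rank 1. Corank 1: A-series; mu = 8 gives A_8. f is A_5 but g is A_8, hence not right-equivalent.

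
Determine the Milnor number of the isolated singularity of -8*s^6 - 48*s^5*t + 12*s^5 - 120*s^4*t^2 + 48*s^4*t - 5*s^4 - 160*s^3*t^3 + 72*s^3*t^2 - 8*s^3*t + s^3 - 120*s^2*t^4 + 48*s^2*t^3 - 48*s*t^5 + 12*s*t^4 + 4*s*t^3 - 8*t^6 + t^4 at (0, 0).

6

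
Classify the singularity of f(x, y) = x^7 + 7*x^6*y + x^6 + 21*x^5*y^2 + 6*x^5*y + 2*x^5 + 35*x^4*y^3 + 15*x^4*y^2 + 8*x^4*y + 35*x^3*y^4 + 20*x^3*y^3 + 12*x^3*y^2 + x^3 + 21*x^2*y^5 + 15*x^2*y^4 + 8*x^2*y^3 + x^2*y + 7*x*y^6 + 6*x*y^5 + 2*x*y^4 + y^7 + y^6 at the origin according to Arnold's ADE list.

D_7

The Hessian of f at 0 has rank 0. Corank 2; j^3 = x^2*(x + y) has shape L^2 M (L != M), so D-series; mu = 7 gives D_7.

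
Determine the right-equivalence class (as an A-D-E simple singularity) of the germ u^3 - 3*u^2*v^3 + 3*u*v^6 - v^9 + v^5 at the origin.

The Hessian of f at 0 has rank 0. Corank 2; j^3 = u^3 is a perfect cube, so E-series; the 5-jet and mu = 8 give E_8.

E8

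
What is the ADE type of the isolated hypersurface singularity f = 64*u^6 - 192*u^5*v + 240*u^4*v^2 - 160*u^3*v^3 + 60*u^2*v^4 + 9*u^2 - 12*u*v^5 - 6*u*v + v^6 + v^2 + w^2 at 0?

A_5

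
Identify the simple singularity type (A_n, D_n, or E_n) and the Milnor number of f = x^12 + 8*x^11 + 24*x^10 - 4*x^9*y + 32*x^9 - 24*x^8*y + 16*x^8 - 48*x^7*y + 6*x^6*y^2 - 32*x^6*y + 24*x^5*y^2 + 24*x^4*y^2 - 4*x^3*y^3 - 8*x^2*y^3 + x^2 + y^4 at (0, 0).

Type A_{3}, Milnor number mu = 3.

The Hessian of f at 0 is [[2, 0], [0, 0]] with rank 1, so corank 1. A Groebner basis of the Jacobian ideal J(f) in C{x,y} is {y^3, x}; counting standard monomials gives mu = 3. Corank 1: A-series; mu = 3 gives A_3.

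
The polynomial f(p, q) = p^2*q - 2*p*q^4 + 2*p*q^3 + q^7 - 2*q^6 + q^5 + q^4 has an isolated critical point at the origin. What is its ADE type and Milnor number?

Type D_{5}, Milnor number mu = 5.

The Hessian of f at 0 has rank 0. Corank 2; j^3 = p^2*q has shape L^2 M (L != M), so D-series; mu = 5 gives D_5.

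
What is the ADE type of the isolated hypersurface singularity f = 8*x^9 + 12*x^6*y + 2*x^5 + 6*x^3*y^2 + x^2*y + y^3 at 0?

D_{4}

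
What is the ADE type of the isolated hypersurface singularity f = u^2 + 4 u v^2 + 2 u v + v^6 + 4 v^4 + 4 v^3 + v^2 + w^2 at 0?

A_{5}

The Hessian of f at 0 is [[2, 2, 0], [2, 2, 0], [0, 0, 2]] with rank 2, so corank 1. A Groebner basis of the Jacobian ideal J(f) in C{u,v,w} is {u^3 + 3*u^2/2 + 5*u*v/2 - u/2 - v/2, u^2*v - u^2 - 3*u*v/2 + u/4 + v/4, u/2 + v^2 + v/2, w}; counting standard monomials gives mu = 5. Corank 1: A-series; mu = 5 gives A_5.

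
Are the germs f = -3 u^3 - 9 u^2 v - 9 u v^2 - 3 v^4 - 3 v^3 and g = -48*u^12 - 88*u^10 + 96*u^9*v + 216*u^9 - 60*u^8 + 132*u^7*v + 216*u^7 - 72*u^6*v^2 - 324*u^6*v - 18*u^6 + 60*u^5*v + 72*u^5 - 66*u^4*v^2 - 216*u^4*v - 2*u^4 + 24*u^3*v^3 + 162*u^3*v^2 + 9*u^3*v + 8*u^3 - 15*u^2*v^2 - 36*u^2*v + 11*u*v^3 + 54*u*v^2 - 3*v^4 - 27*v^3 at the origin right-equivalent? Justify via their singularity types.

No.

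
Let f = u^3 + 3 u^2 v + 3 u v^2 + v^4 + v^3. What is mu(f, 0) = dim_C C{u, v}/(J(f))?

6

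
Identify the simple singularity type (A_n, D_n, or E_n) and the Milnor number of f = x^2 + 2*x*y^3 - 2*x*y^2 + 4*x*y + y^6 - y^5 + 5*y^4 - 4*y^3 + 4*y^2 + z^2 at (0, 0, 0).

The Hessian of f at 0 is [[2, 4, 0], [4, 8, 0], [0, 0, 2]] with rank 2, so corank 1. A Groebner basis of the Jacobian ideal J(f) in C{x,y,z} is {x + y^3 - y^2 + 2*y, x^2 - 4*x - 8*y, x*y + x + y^2 + 2*y, z}; counting standard monomials gives mu = 4. Corank 1: A-series; mu = 4 gives A_4.

Type A_{4}, Milnor number mu = 4.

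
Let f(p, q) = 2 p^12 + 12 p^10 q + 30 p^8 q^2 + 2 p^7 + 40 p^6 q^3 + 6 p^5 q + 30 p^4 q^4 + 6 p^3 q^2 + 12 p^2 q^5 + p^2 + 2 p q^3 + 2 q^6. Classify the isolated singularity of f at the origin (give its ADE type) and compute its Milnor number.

Type A_{5}, Milnor number mu = 5.

The Hessian of f at 0 has rank 1. Corank 1: A-series; mu = 5 gives A_5.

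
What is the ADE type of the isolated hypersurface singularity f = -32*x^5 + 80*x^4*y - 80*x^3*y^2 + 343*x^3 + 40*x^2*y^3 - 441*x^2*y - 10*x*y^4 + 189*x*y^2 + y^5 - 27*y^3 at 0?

E_{8}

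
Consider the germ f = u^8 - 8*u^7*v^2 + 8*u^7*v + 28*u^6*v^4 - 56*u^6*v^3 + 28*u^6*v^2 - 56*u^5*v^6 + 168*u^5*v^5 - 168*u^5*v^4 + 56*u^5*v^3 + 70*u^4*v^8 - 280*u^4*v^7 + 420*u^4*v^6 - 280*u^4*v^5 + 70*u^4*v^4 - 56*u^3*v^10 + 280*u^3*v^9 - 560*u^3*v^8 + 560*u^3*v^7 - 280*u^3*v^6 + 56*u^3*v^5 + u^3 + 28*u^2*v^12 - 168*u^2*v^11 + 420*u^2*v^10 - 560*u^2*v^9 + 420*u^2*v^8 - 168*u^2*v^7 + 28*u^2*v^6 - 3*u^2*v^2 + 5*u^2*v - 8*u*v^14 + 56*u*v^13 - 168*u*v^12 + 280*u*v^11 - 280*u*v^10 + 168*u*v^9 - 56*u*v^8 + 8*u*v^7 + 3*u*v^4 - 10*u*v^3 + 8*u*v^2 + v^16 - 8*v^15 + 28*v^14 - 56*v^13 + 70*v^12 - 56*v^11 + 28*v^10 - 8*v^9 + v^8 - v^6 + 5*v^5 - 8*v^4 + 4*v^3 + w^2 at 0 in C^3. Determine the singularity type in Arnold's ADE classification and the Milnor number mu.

Type D_{9}, Milnor number mu = 9.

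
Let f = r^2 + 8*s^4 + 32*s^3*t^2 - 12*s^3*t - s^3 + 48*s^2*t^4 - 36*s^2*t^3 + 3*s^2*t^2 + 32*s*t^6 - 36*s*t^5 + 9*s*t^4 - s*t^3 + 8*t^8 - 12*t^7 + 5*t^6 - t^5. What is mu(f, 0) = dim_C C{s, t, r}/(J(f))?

The Hessian of f at 0 has rank 1. Corank 2; j^3 = -s^3 is a perfect cube, so E-series; the 4-jet and mu = 7 give E_7.

7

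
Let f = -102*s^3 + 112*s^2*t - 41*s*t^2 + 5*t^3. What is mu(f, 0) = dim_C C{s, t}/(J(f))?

4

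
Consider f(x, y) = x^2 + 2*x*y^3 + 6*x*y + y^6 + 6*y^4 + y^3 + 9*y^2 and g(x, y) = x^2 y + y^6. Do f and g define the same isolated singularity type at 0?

No.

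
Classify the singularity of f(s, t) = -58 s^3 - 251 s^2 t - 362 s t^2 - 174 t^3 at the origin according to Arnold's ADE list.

D_{4}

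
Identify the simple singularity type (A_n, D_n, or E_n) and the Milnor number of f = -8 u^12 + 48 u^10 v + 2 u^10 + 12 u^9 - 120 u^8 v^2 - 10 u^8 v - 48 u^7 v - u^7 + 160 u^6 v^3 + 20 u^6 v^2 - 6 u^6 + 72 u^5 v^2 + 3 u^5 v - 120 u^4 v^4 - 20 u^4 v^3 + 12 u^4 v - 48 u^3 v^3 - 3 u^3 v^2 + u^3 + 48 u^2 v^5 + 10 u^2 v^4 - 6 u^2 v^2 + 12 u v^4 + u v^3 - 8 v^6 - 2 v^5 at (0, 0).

The Hessian of f at 0 has rank 0. Corank 2; j^3 = u^3 is a perfect cube, so E-series; the 4-jet and mu = 7 give E_7.

Type E_7, Milnor number mu = 7.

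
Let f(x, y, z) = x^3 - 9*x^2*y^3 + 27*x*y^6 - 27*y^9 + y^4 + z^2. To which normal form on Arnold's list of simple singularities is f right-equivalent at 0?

E_6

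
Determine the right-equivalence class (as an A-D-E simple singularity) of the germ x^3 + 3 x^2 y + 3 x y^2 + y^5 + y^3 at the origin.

E8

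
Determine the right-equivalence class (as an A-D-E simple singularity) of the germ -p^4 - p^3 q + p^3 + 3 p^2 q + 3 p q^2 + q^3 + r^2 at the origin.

E_7

The Hessian of f at 0 has rank 1. Corank 2; j^3 = (p + q)^3 is a perfect cube, so E-series; the 4-jet and mu = 7 give E_7.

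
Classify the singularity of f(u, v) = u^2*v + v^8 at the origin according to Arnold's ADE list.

D9

The Hessian of f at 0 has rank 0. Corank 2; j^3 = u^2*v has shape L^2 M (L != M), so D-series; mu = 9 gives D_9.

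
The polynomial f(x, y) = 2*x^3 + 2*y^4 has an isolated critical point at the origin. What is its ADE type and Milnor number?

The Hessian of f at 0 is [[0, 0], [0, 0]] with rank 0, so corank 2. A Groebner basis of the Jacobian ideal J(f) in C{x,y} is {y^3, x^2}; counting standard monomials gives mu = 6. Corank 2; j^3 = 2*x^3 is a perfect cube, so E-series; the 4-jet and mu = 6 give E_6.

Type E6, Milnor number mu = 6.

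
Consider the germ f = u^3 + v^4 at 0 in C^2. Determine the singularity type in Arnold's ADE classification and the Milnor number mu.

Type E_{6}, Milnor number mu = 6.

The Hessian of f at 0 has rank 0. Corank 2; j^3 = u^3 is a perfect cube, so E-series; the 4-jet and mu = 6 give E_6.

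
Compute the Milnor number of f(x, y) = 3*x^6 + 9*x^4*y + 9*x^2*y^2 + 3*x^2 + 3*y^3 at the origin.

2

The Hessian of f at 0 is [[6, 0], [0, 0]] with rank 1, so corank 1. A Groebner basis of the Jacobian ideal J(f) in C{x,y} is {y^2, x}; counting standard monomials gives mu = 2. Corank 1: A-series; mu = 2 gives A_2.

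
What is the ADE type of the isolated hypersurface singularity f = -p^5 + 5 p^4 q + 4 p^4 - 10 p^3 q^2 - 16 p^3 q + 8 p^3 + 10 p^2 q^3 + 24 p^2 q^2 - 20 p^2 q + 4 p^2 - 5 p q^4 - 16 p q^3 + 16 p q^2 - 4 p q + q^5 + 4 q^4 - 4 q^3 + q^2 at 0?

The Hessian of f at 0 has rank 1. Corank 1: A-series; mu = 4 gives A_4.

A4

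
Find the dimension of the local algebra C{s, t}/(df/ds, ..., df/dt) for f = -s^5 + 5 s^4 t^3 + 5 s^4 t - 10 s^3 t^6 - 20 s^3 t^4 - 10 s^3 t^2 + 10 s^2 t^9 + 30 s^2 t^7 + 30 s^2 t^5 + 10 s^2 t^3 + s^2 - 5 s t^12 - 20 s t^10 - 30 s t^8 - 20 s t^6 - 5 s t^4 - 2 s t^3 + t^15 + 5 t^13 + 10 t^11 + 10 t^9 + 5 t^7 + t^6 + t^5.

4

The Hessian of f at 0 is [[2, 0], [0, 0]] with rank 1, so corank 1. A Groebner basis of the Jacobian ideal J(f) in C{s,t} is {-s + t^3, s^2, s*t}; counting standard monomials gives mu = 4. Corank 1: A-series; mu = 4 gives A_4.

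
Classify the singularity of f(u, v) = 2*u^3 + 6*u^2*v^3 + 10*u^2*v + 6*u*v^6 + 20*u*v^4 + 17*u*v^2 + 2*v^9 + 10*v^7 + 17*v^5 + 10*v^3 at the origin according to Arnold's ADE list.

The Hessian of f at 0 has rank 0. Corank 2; j^3 = (u + 2*v)*(2*u^2 + 6*u*v + 5*v^2) splits into three distinct lines over C (the quadratic factor has nonzero discriminant), so D_4.

D_4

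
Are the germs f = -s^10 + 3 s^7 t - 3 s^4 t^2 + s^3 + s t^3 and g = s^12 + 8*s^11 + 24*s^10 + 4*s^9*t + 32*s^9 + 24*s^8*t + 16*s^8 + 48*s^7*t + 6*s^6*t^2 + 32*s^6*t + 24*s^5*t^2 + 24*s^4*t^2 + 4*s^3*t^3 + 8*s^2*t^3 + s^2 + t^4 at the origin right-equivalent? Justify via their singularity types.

No.

The Hessian of f at 0 is [[0, 0], [0, 0]] with rank 0, so corank 2. A Groebner basis of the Jacobian ideal J(f) in C{s,t} is {s^3, s*t^2, 3*s^2 + t^3}; counting standard monomials gives mu = 7. Corank 2; j^3 = s^3 is a perfect cube, so E-series; the 4-jet and mu = 7 give E_7. The Hessian of g at 0 is [[2, 0], [0, 0]] with rank 1, so corank 1. A Groebner basis of the Jacobian ideal J(g) in C{s,t} is {t^3, s}; counting standard monomials gives mu = 3. Corank 1: A-series; mu = 3 gives A_3. f is E_7 but g is A_3, hence not right-equivalent.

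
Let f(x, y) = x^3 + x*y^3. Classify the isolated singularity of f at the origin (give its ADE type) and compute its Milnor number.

Type E_{7}, Milnor number mu = 7.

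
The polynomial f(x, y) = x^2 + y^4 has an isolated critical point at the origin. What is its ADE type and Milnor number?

The Hessian of f at 0 has rank 1. Corank 1: A-series; mu = 3 gives A_3.

Type A_{3}, Milnor number mu = 3.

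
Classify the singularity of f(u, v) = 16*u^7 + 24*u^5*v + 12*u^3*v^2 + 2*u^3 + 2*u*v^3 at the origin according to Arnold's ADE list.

E7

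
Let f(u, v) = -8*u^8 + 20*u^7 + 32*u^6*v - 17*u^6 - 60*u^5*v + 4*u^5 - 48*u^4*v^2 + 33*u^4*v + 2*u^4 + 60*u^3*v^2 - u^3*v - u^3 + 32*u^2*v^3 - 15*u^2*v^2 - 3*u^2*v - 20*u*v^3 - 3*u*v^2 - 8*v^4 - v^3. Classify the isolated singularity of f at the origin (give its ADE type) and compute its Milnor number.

Type E_7, Milnor number mu = 7.

The Hessian of f at 0 has rank 0. Corank 2; j^3 = -(u + v)^3 is a perfect cube, so E-series; the 4-jet and mu = 7 give E_7.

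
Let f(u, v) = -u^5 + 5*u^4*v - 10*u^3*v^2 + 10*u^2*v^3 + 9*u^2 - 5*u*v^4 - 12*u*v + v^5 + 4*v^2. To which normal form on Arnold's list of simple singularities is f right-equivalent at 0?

The Hessian of f at 0 is [[18, -12], [-12, 8]] with rank 1, so corank 1. A Groebner basis of the Jacobian ideal J(f) in C{u,v} is {v^4, u - 2*v/3}; counting standard monomials gives mu = 4. Corank 1: A-series; mu = 4 gives A_4.

A4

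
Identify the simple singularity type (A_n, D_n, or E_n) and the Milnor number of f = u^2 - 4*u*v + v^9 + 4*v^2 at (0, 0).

Type A_8, Milnor number mu = 8.

The Hessian of f at 0 is [[2, -4], [-4, 8]] with rank 1, so corank 1. A Groebner basis of the Jacobian ideal J(f) in C{u,v} is {v^8, u - 2*v}; counting standard monomials gives mu = 8. Corank 1: A-series; mu = 8 gives A_8.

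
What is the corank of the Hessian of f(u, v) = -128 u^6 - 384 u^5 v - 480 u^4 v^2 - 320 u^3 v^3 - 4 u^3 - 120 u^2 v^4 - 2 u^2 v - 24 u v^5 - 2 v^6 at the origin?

The Hessian at 0 is [[0, 0], [0, 0]] of rank 0; hence corank 2.

2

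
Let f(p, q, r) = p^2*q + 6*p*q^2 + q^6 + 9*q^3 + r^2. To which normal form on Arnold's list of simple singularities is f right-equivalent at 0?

D_{7}

The Hessian of f at 0 is [[0, 0, 0], [0, 0, 0], [0, 0, 2]] with rank 1, so corank 2. A Groebner basis of the Jacobian ideal J(f) in C{p,q,r} is {p^2/6 + q^5 - 3*q^2/2, p^3 + 27*q^3, p*q + 3*q^2, r}; counting standard monomials gives mu = 7. Corank 2; j^3 = q*(p + 3*q)^2 has shape L^2 M (L != M), so D-series; mu = 7 gives D_7.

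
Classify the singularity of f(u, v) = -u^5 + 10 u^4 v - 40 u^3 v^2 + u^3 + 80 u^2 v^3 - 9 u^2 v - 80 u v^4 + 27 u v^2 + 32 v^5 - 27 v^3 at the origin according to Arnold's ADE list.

The Hessian of f at 0 is [[0, 0], [0, 0]] with rank 0, so corank 2. A Groebner basis of the Jacobian ideal J(f) in C{u,v} is {v^5, u*v^3 - 11*v^4/4, u^2 - 6*u*v + 9*v^2}; counting standard monomials gives mu = 8. Corank 2; j^3 = (u - 3*v)^3 is a perfect cube, so E-series; the 5-jet and mu = 8 give E_8.

E_8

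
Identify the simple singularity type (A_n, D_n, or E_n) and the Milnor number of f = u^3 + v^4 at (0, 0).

Type E_6, Milnor number mu = 6.

The Hessian of f at 0 has rank 0. Corank 2; j^3 = u^3 is a perfect cube, so E-series; the 4-jet and mu = 6 give E_6.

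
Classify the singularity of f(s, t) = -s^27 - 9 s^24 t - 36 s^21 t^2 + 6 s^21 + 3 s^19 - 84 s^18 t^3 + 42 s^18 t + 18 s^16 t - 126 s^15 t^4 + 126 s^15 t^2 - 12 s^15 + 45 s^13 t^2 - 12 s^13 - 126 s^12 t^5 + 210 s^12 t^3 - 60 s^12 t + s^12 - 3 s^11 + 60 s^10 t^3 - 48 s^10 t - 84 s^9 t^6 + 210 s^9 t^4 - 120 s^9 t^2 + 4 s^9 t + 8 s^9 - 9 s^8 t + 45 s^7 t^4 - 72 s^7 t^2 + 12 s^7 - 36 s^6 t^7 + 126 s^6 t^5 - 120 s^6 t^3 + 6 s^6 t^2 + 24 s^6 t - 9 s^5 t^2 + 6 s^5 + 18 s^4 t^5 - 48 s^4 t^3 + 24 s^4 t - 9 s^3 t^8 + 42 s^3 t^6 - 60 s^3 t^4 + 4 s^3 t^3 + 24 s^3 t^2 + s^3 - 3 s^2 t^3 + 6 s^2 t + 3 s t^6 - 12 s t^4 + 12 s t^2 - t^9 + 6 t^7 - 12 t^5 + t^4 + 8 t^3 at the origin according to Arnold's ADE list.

E6

The Hessian of f at 0 has rank 0. Corank 2; j^3 = (s + 2*t)^3 is a perfect cube, so E-series; the 4-jet and mu = 6 give E_6.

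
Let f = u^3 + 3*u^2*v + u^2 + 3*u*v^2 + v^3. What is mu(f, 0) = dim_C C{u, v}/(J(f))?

2

The Hessian of f at 0 is [[2, 0], [0, 0]] with rank 1, so corank 1. A Groebner basis of the Jacobian ideal J(f) in C{u,v} is {v^2, u}; counting standard monomials gives mu = 2. Corank 1: A-series; mu = 2 gives A_2.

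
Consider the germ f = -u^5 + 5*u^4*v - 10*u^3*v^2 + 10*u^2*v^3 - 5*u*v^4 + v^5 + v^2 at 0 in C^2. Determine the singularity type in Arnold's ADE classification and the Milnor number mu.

The Hessian of f at 0 has rank 1. Corank 1: A-series; mu = 4 gives A_4.

Type A4, Milnor number mu = 4.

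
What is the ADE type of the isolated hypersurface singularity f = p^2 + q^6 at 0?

The Hessian of f at 0 has rank 1. Corank 1: A-series; mu = 5 gives A_5.

A_5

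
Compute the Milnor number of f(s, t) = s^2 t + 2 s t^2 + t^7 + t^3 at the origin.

The Hessian of f at 0 is [[0, 0], [0, 0]] with rank 0, so corank 2. A Groebner basis of the Jacobian ideal J(f) in C{s,t} is {s^2/7 + t^6 - t^2/7, s^3 + t^3, s*t + t^2}; counting standard monomials gives mu = 8. Corank 2; j^3 = t*(s + t)^2 has shape L^2 M (L != M), so D-series; mu = 8 gives D_8.

8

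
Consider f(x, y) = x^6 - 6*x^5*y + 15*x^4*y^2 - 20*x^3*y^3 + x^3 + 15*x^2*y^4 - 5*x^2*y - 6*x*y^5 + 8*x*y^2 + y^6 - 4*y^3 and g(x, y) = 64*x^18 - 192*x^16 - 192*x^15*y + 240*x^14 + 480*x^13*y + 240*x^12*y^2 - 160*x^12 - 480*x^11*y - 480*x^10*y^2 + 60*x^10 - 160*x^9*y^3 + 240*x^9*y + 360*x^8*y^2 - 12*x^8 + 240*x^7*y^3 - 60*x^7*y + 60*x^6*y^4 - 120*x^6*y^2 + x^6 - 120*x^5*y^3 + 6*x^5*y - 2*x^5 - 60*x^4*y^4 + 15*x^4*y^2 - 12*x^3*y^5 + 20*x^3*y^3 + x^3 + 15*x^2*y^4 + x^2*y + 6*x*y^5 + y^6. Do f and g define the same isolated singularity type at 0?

The Hessian of f at 0 has rank 0. Corank 2; j^3 = (x - 2*y)^2*(x - y) has shape L^2 M (L != M), so D-series; mu = 7 gives D_7. The Hessian of g at 0 has rank 0. Corank 2; j^3 = x^2*(x + y) has shape L^2 M (L != M), so D-series; mu = 7 gives D_7. Both have type D_7, hence right-equivalent.

Yes.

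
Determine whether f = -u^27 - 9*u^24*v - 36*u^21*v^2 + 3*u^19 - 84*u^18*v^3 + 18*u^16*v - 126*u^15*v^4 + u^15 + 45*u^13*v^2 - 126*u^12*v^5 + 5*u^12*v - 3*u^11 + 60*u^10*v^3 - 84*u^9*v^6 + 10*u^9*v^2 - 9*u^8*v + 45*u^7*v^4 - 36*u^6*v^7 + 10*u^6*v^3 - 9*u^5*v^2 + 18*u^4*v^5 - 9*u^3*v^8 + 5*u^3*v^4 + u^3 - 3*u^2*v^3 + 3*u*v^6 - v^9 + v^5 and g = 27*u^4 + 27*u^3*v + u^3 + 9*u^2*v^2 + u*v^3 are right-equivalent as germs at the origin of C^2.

The Hessian of f at 0 has rank 0. Corank 2; j^3 = u^3 is a perfect cube, so E-series; the 5-jet and mu = 8 give E_8. The Hessian of g at 0 has rank 0. Corank 2; j^3 = u^3 is a perfect cube, so E-series; the 4-jet and mu = 7 give E_7. f is E_8 but g is E_7, hence not right-equivalent.

No.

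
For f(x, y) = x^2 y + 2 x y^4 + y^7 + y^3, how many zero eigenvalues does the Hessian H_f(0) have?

The Hessian at 0 is [[0, 0], [0, 0]] of rank 0; hence corank 2.

2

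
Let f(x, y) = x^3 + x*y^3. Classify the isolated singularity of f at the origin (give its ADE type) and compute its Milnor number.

The Hessian of f at 0 is [[0, 0], [0, 0]] with rank 0, so corank 2. A Groebner basis of the Jacobian ideal J(f) in C{x,y} is {x^3, x*y^2, 3*x^2 + y^3}; counting standard monomials gives mu = 7. Corank 2; j^3 = x^3 is a perfect cube, so E-series; the 4-jet and mu = 7 give E_7.

Type E7, Milnor number mu = 7.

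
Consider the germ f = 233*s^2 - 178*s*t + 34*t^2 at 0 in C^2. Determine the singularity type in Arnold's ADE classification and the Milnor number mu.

The Hessian of f at 0 is [[466, -178], [-178, 68]] with rank 2, so corank 0. A Groebner basis of the Jacobian ideal J(f) in C{s,t} is {s, t}; counting standard monomials gives mu = 1. Corank 0: nondegenerate Morse point, so A_1.

Type A_1, Milnor number mu = 1.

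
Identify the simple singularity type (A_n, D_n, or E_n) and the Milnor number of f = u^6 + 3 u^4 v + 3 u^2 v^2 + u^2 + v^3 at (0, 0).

Type A_{2}, Milnor number mu = 2.

The Hessian of f at 0 is [[2, 0], [0, 0]] with rank 1, so corank 1. A Groebner basis of the Jacobian ideal J(f) in C{u,v} is {v^2, u}; counting standard monomials gives mu = 2. Corank 1: A-series; mu = 2 gives A_2.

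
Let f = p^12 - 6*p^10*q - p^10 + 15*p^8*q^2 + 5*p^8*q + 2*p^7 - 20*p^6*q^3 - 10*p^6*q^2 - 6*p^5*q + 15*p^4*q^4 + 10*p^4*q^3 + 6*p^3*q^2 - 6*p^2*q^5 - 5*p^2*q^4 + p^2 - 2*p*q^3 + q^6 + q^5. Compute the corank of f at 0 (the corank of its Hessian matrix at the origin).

1

The Hessian at 0 is [[2, 0], [0, 0]] of rank 1; hence corank 1.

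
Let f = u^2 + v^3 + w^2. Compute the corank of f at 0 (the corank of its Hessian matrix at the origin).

1

Hessian at 0 has rank 2.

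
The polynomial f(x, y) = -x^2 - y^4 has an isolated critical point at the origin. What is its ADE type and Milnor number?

The Hessian of f at 0 is [[-2, 0], [0, 0]] with rank 1, so corank 1. A Groebner basis of the Jacobian ideal J(f) in C{x,y} is {y^3, x}; counting standard monomials gives mu = 3. Corank 1: A-series; mu = 3 gives A_3.

Type A_3, Milnor number mu = 3.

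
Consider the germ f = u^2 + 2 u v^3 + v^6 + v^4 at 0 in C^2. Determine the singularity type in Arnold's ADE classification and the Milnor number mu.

Type A_{3}, Milnor number mu = 3.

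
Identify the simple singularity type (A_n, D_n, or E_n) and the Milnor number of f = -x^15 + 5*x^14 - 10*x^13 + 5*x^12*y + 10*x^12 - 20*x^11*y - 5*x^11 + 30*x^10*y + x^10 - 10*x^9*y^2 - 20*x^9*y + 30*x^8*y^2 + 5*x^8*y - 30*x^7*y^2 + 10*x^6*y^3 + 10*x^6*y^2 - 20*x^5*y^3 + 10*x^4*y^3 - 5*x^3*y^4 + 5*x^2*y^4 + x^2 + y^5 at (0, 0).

Type A4, Milnor number mu = 4.

The Hessian of f at 0 is [[2, 0], [0, 0]] with rank 1, so corank 1. A Groebner basis of the Jacobian ideal J(f) in C{x,y} is {y^4, x}; counting standard monomials gives mu = 4. Corank 1: A-series; mu = 4 gives A_4.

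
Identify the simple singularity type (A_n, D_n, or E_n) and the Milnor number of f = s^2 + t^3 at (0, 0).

Type A2, Milnor number mu = 2.

The Hessian of f at 0 has rank 1. Corank 1: A-series; mu = 2 gives A_2.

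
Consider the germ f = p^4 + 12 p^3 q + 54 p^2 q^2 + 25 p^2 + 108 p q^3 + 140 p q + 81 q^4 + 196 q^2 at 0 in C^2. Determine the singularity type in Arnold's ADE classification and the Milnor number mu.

The Hessian of f at 0 has rank 1. Corank 1: A-series; mu = 3 gives A_3.

Type A_{3}, Milnor number mu = 3.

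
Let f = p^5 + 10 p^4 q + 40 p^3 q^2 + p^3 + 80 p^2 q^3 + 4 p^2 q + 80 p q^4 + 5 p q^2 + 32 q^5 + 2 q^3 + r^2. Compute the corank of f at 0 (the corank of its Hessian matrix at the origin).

Hessian at 0 has rank 1.

2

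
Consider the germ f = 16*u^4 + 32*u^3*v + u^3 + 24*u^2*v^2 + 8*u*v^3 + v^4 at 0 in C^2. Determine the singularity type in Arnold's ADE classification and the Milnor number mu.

The Hessian of f at 0 is [[0, 0], [0, 0]] with rank 0, so corank 2. A Groebner basis of the Jacobian ideal J(f) in C{u,v} is {v^4, u*v^2 + v^3/6, u^2}; counting standard monomials gives mu = 6. Corank 2; j^3 = u^3 is a perfect cube, so E-series; the 4-jet and mu = 6 give E_6.

Type E_6, Milnor number mu = 6.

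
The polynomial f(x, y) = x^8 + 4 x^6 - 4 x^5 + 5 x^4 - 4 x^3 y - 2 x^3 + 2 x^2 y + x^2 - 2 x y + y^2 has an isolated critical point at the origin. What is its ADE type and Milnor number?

Type A_7, Milnor number mu = 7.

The Hessian of f at 0 has rank 1. Corank 1: A-series; mu = 7 gives A_7.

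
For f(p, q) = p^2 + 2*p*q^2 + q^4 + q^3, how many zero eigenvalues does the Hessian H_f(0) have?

The Hessian at 0 is [[2, 0], [0, 0]] of rank 1; hence corank 1.

1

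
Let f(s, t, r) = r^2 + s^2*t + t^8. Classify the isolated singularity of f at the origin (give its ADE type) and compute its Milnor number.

Type D9, Milnor number mu = 9.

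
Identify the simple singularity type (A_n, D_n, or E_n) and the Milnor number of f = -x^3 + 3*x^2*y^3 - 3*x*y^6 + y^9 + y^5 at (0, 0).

Type E8, Milnor number mu = 8.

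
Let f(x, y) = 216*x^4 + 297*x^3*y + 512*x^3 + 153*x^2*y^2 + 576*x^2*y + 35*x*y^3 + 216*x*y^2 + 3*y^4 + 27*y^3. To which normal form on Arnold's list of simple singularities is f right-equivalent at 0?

E_7

The Hessian of f at 0 is [[0, 0], [0, 0]] with rank 0, so corank 2. A Groebner basis of the Jacobian ideal J(f) in C{x,y} is {16777216*x^2/3 + 4194304*x*y + y^4 - 512*y^3/9 + 786432*y^2, x^3 + 1088*x^2 + 816*x*y + y^3/24 + 153*y^2, x^2*y - 17920*x^2/9 - 4480*x*y/3 - 13*y^3/108 - 280*y^2, 8192*x^2/3 + x*y^2 + 2048*x*y + 25*y^3/72 + 384*y^2}; counting standard monomials gives mu = 7. Corank 2; j^3 = (8*x + 3*y)^3 is a perfect cube, so E-series; the 4-jet and mu = 7 give E_7.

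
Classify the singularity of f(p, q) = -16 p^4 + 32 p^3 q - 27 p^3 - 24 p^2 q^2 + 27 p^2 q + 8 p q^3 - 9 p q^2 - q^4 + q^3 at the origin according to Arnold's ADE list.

The Hessian of f at 0 has rank 0. Corank 2; j^3 = -(3*p - q)^3 is a perfect cube, so E-series; the 4-jet and mu = 6 give E_6.

E6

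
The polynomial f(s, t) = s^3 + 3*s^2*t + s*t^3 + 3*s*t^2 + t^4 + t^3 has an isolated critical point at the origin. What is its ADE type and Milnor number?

Type E7, Milnor number mu = 7.

The Hessian of f at 0 is [[0, 0], [0, 0]] with rank 0, so corank 2. A Groebner basis of the Jacobian ideal J(f) in C{s,t} is {s^3 + 3*s^2*t + 6*s^2 + 12*s*t + 6*t^2, -3*s^2 + s*t^2 - 6*s*t - 3*t^2, 3*s^2 + 6*s*t + t^3 + 3*t^2}; counting standard monomials gives mu = 7. Corank 2; j^3 = (s + t)^3 is a perfect cube, so E-series; the 4-jet and mu = 7 give E_7.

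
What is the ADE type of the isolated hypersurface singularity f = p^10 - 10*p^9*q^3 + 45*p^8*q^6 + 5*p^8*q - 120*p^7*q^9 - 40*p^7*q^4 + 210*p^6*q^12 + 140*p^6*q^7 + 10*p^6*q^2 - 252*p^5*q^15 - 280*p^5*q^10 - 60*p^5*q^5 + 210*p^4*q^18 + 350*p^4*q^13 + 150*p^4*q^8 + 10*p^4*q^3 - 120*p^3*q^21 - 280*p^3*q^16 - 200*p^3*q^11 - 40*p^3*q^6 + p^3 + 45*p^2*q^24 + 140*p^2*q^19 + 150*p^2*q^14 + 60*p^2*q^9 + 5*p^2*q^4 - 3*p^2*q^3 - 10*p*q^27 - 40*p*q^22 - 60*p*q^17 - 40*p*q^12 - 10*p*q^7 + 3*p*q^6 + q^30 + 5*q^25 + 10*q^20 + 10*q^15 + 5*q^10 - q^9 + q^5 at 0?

The Hessian of f at 0 is [[0, 0], [0, 0]] with rank 0, so corank 2. A Groebner basis of the Jacobian ideal J(f) in C{p,q} is {-p^2/2 + p*q^3, q^4, p^3, p^2*q}; counting standard monomials gives mu = 8. Corank 2; j^3 = p^3 is a perfect cube, so E-series; the 5-jet and mu = 8 give E_8.

E_8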